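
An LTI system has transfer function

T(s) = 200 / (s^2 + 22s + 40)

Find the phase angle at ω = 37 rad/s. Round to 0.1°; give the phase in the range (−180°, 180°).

-148.5°

Substitute s = j37:
Numerator: 200 = 200 + j0
Denominator: (j37)^2 + 22(j37) + 40 = -1329 + j814
|N| = √(200² + 0²) ≈ 200, ∠N ≈ 0.00°
|D| = √(1329² + 814²) ≈ 1558.5, ∠D ≈ 148.51°
∠T = 0.00° − 148.51° = -148.51°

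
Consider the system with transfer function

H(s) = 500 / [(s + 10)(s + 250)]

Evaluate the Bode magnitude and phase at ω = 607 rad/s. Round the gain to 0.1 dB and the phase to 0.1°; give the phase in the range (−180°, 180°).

At s = jω = j607:
pole (s+10): 10 + j607 → |·| = √(10²+607²) = √368549 ≈ 607.08, ∠ = arctan(607/10) ≈ 89.06°
pole (s+250): 250 + j607 → |·| = √(250²+607²) = √430949 ≈ 656.47, ∠ = arctan(607/250) ≈ 67.62°
|H| = 500 / 3.9853e+05 ≈ 0.0012546
Gain = 20 log₁₀(0.0012546) ≈ -58.03 dB
∠H = 0.00° − 156.68° = -156.68°

-58.0 dB, -156.7°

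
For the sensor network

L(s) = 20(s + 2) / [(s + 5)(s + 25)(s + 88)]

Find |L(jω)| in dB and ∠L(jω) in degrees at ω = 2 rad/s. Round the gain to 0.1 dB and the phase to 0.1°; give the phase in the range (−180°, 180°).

-46.5 dB, 17.3°

At s = jω = j2:
zero (s+2): 2 + j2 → |·| = √(2²+2²) = √8 ≈ 2.8284, ∠ = arctan(2/2) ≈ 45.00°
pole (s+5): 5 + j2 → |·| = √(5²+2²) = √29 ≈ 5.3852, ∠ = arctan(2/5) ≈ 21.80°
pole (s+25): 25 + j2 → |·| = √(25²+2²) = √629 ≈ 25.08, ∠ = arctan(2/25) ≈ 4.57°
pole (s+88): 88 + j2 → |·| = √(88²+2²) = √7748 ≈ 88.023, ∠ = arctan(2/88) ≈ 1.30°
|L| = 20 · 2.8284 / 11888 ≈ 0.0047584
Gain = 20 log₁₀(0.0047584) ≈ -46.45 dB
∠L = 45.00° − 27.67° = 17.33°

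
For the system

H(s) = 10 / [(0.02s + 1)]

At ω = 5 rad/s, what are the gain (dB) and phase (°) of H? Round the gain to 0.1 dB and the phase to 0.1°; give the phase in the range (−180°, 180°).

At ω = 5 rad/s:
pole (1 + j5·0.02) = 1 + j0.1 → |·| ≈ 1.005, ∠ ≈ 5.71°
|H| = 10 · 1 / (1.005) ≈ 9.9502
Gain = 20 log₁₀(9.9502) ≈ 19.96 dB
∠H = (0°) − (5.71°) = -5.71°

20.0 dB, -5.7°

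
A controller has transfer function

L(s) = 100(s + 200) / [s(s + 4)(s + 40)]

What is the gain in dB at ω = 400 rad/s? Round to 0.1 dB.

-63.2 dB

At s = jω = j400:
zero (s+200): 200 + j400 → |·| = √(200²+400²) = √200000 ≈ 447.21, ∠ = arctan(400/200) ≈ 63.43°
pole (s+4): 4 + j400 → |·| = √(4²+400²) = √160016 ≈ 400.02, ∠ = arctan(400/4) ≈ 89.43°
pole (s+40): 40 + j400 → |·| = √(40²+400²) = √161600 ≈ 402, ∠ = arctan(400/40) ≈ 84.29°
pole at origin: |s| = 400, ∠ = 90.00° (in denominator)
|L| = 100 · 447.21 / 6.4323e+07 ≈ 0.00069526
Gain = 20 log₁₀(0.00069526) ≈ -63.16 dB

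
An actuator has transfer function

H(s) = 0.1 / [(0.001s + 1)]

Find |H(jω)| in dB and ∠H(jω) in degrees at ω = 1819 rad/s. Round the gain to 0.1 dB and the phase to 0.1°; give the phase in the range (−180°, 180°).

At ω = 1819 rad/s:
pole (1 + j1819·0.001) = 1 + j1.819 → |·| ≈ 2.0758, ∠ ≈ 61.20°
|H| = 0.1 · 1 / (2.0758) ≈ 0.048174
Gain = 20 log₁₀(0.048174) ≈ -26.34 dB
∠H = (0°) − (61.20°) = -61.20°

-26.3 dB, -61.2°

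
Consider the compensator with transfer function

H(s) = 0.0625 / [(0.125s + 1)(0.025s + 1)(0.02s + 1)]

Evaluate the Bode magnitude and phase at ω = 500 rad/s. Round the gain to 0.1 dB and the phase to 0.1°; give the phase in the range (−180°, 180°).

-102.0 dB, 101.2°

At ω = 500 rad/s:
pole (1 + j500·0.125) = 1 + j62.5 → |·| ≈ 62.508, ∠ ≈ 89.08°
pole (1 + j500·0.025) = 1 + j12.5 → |·| ≈ 12.54, ∠ ≈ 85.43°
pole (1 + j500·0.02) = 1 + j10 → |·| ≈ 10.05, ∠ ≈ 84.29°
|H| = 0.0625 · 1 / (62.508 · 12.54 · 10.05) ≈ 7.9338e-06
Gain = 20 log₁₀(7.9338e-06) ≈ -102.01 dB
∠H = (0°) − (89.08° + 85.43° + 84.29°) = -258.80° ≡ 101.20° (principal value)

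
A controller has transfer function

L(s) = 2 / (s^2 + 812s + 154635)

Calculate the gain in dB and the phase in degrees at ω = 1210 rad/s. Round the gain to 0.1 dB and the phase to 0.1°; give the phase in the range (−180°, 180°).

-118.3 dB, -143.1°

Substitute s = j1210:
Numerator: 2 = 2 + j0
Denominator: (j1210)^2 + 812(j1210) + 154635 = -1309465 + j982520
|N| = √(2² + 0²) ≈ 2, ∠N ≈ 0.00°
|D| = √(1309465² + 982520²) ≈ 1.6371e+06, ∠D ≈ 143.12°
|L| = 2 / 1.6371e+06 ≈ 1.2217e-06
Gain = 20 log₁₀(1.2217e-06) ≈ -118.26 dB
∠L = 0.00° − 143.12° = -143.12°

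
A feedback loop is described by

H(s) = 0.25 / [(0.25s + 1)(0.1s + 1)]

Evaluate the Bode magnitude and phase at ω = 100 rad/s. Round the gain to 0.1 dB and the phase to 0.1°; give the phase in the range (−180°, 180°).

At ω = 100 rad/s:
pole (1 + j100·0.25) = 1 + j25 → |·| ≈ 25.02, ∠ ≈ 87.71°
pole (1 + j100·0.1) = 1 + j10 → |·| ≈ 10.05, ∠ ≈ 84.29°
|H| = 0.25 · 1 / (25.02 · 10.05) ≈ 0.00099423
Gain = 20 log₁₀(0.00099423) ≈ -60.05 dB
∠H = (0°) − (87.71° + 84.29°) = -172.00°

-60.1 dB, -172.0°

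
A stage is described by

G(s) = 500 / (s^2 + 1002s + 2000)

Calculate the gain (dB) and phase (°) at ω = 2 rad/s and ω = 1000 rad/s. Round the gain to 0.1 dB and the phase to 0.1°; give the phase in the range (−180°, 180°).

ω = 2: -15.1 dB, -45.1°; ω = 1000: -69.0 dB, -134.9°

Substitute s = j2:
Numerator: 500 = 500 + j0
Denominator: (j2)^2 + 1002(j2) + 2000 = 1996 + j2004
|N| = √(500² + 0²) ≈ 500, ∠N ≈ 0.00°
|D| = √(1996² + 2004²) ≈ 2828.4, ∠D ≈ 45.11°
|G| = 500 / 2828.4 ≈ 0.17678
Gain = 20 log₁₀(0.17678) ≈ -15.05 dB
∠G = 0.00° − 45.11° = -45.11°

Substitute s = j1000:
Numerator: 500 = 500 + j0
Denominator: (j1000)^2 + 1002(j1000) + 2000 = -998000 + j1002000
|N| = √(500² + 0²) ≈ 500, ∠N ≈ 0.00°
|D| = √(998000² + 1002000²) ≈ 1.4142e+06, ∠D ≈ 134.89°
|G| = 500 / 1.4142e+06 ≈ 0.00035356
Gain = 20 log₁₀(0.00035356) ≈ -69.03 dB
∠G = 0.00° − 134.89° = -134.89°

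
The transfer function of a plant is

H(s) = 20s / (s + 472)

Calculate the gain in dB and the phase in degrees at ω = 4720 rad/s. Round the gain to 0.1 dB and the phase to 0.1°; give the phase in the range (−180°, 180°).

At s = jω = j4720:
zero at origin: s = j4720 → |·| = 4720, ∠ = 90.00°
pole (s+472): 472 + j4720 → |·| = √(472²+4720²) = √22501184 ≈ 4743.5, ∠ = arctan(4720/472) ≈ 84.29°
|H| = 20 · 4720 / 4743.5 ≈ 19.901
Gain = 20 log₁₀(19.901) ≈ 25.98 dB
∠H = 90.00° − 84.29° = 5.71°

26.0 dB, 5.7°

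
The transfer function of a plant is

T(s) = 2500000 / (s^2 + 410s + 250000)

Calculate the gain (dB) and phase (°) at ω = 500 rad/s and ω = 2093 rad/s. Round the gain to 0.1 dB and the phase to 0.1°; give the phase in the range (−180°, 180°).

ω = 500: 21.7 dB, -90.0°; ω = 2093: -4.5 dB, -168.3°

At s = jω = j500:
quadratic: (j500)² + 410·j500 + 250000 = 0 + j205000 → |·| ≈ 2.05e+05, ∠ ≈ 90.00°
|T| = 2500000 / 2.05e+05 ≈ 12.195
Gain = 20 log₁₀(12.195) ≈ 21.72 dB
∠T = 0.00° − 90.00° = -90.00°

At s = jω = j2093:
quadratic: (j2093)² + 410·j2093 + 250000 = -4130649 + j858130 → |·| ≈ 4.2188e+06, ∠ ≈ 168.26°
|T| = 2500000 / 4.2188e+06 ≈ 0.59259
Gain = 20 log₁₀(0.59259) ≈ -4.54 dB
∠T = 0.00° − 168.26° = -168.26°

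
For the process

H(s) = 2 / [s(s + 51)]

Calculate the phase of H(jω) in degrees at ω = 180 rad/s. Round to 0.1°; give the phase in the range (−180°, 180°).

At s = jω = j180:
pole (s+51): 51 + j180 → |·| = √(51²+180²) = √35001 ≈ 187.09, ∠ = arctan(180/51) ≈ 74.18°
pole at origin: |s| = 180, ∠ = 90.00° (in denominator)
∠H = 0.00° − 164.18° = -164.18°

-164.2°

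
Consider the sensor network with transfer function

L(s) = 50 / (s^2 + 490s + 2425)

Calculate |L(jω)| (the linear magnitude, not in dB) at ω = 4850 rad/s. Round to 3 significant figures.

2.12e-06

Substitute s = j4850:
Numerator: 50 = 50 + j0
Denominator: (j4850)^2 + 490(j4850) + 2425 = -23520075 + j2376500
|N| = √(50² + 0²) ≈ 50, ∠N ≈ 0.00°
|D| = √(23520075² + 2376500²) ≈ 2.364e+07, ∠D ≈ 174.23°
|L| = 50 / 2.364e+07 ≈ 2.1151e-06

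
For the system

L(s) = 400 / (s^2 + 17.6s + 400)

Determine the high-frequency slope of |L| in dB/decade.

Each pole contributes −20 dB/decade at high frequency; each zero contributes +20 dB/decade.
Net: 0 zero(s) − 2 pole(s) → -40 dB/decade.

-40 dB/decade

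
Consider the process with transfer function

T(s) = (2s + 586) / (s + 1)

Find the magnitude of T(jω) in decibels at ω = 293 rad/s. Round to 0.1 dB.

Substitute s = j293:
Numerator: 2(j293) + 586 = 586 + j586
Denominator: (j293) + 1 = 1 + j293
|N| = √(586² + 586²) ≈ 828.73, ∠N ≈ 45.00°
|D| = √(1² + 293²) ≈ 293, ∠D ≈ 89.80°
|T| = 828.73 / 293 ≈ 2.8284
Gain = 20 log₁₀(2.8284) ≈ 9.03 dB

9.0 dB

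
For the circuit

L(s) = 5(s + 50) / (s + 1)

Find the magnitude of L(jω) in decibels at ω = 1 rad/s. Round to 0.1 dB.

At s = jω = j1:
zero (s+50): 50 + j1 → |·| = √(50²+1²) = √2501 ≈ 50.01, ∠ = arctan(1/50) ≈ 1.15°
pole (s+1): 1 + j1 → |·| = √(1²+1²) = √2 ≈ 1.4142, ∠ = arctan(1/1) ≈ 45.00°
|L| = 5 · 50.01 / 1.4142 ≈ 176.81
Gain = 20 log₁₀(176.81) ≈ 44.95 dB

45.0 dB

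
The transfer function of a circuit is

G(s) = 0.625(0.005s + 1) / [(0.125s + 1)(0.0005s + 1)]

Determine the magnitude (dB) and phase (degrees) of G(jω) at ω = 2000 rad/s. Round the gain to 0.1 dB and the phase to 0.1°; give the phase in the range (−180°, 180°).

At ω = 2000 rad/s:
zero (1 + j2000·0.005) = 1 + j10 → |·| ≈ 10.05, ∠ ≈ 84.29°
pole (1 + j2000·0.125) = 1 + j250 → |·| ≈ 250, ∠ ≈ 89.77°
pole (1 + j2000·0.0005) = 1 + j1 → |·| ≈ 1.4142, ∠ ≈ 45.00°
|G| = 0.625 · 10.05 / (250 · 1.4142) ≈ 0.017766
Gain = 20 log₁₀(0.017766) ≈ -35.01 dB
∠G = (84.29°) − (89.77° + 45.00°) = -50.48°

-35.0 dB, -50.5°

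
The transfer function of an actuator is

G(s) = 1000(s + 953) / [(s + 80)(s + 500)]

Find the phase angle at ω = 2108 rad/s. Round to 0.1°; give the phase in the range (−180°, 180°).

At s = jω = j2108:
zero (s+953): 953 + j2108 → |·| = √(953²+2108²) = √5351873 ≈ 2313.4, ∠ = arctan(2108/953) ≈ 65.67°
pole (s+80): 80 + j2108 → |·| = √(80²+2108²) = √4450064 ≈ 2109.5, ∠ = arctan(2108/80) ≈ 87.83°
pole (s+500): 500 + j2108 → |·| = √(500²+2108²) = √4693664 ≈ 2166.5, ∠ = arctan(2108/500) ≈ 76.66°
∠G = 65.67° − 164.49° = -98.82°

-98.8°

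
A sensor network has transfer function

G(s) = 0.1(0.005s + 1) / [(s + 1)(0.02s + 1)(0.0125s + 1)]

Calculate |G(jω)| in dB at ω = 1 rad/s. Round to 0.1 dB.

At ω = 1 rad/s:
zero (1 + j1·0.005) = 1 + j0.005 → |·| ≈ 1, ∠ ≈ 0.29°
pole (1 + j1·1) = 1 + j1 → |·| ≈ 1.4142, ∠ ≈ 45.00°
pole (1 + j1·0.02) = 1 + j0.02 → |·| ≈ 1.0002, ∠ ≈ 1.15°
pole (1 + j1·0.0125) = 1 + j0.0125 → |·| ≈ 1.0001, ∠ ≈ 0.72°
|G| = 0.1 · 1 / (1.4142 · 1.0002 · 1.0001) ≈ 0.07069
Gain = 20 log₁₀(0.07069) ≈ -23.01 dB

-23.0 dB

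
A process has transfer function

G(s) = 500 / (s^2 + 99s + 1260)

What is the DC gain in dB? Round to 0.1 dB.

-8.0 dB

G(0) = 500 / 1260 ≈ 0.39683
20 log₁₀(0.39683) ≈ -8.03 dB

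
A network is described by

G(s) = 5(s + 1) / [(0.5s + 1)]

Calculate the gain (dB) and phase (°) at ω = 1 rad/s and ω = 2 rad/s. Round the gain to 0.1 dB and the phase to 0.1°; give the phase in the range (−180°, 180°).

ω = 1: 16.0 dB, 18.4°; ω = 2: 18.0 dB, 18.4°

At ω = 1 rad/s:
zero (1 + j1·1) = 1 + j1 → |·| ≈ 1.4142, ∠ ≈ 45.00°
pole (1 + j1·0.5) = 1 + j0.5 → |·| ≈ 1.118, ∠ ≈ 26.57°
|G| = 5 · 1.4142 / (1.118) ≈ 6.3247
Gain = 20 log₁₀(6.3247) ≈ 16.02 dB
∠G = (45.00°) − (26.57°) = 18.43°

At ω = 2 rad/s:
zero (1 + j2·1) = 1 + j2 → |·| ≈ 2.2361, ∠ ≈ 63.43°
pole (1 + j2·0.5) = 1 + j1 → |·| ≈ 1.4142, ∠ ≈ 45.00°
|G| = 5 · 2.2361 / (1.4142) ≈ 7.9059
Gain = 20 log₁₀(7.9059) ≈ 17.96 dB
∠G = (63.43°) − (45.00°) = 18.43°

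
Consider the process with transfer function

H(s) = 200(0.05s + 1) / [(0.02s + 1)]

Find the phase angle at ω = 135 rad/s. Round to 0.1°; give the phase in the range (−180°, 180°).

At ω = 135 rad/s:
zero (1 + j135·0.05) = 1 + j6.75 → |·| ≈ 6.8237, ∠ ≈ 81.57°
pole (1 + j135·0.02) = 1 + j2.7 → |·| ≈ 2.8792, ∠ ≈ 69.68°
∠H = (81.57°) − (69.68°) = 11.89°

11.9°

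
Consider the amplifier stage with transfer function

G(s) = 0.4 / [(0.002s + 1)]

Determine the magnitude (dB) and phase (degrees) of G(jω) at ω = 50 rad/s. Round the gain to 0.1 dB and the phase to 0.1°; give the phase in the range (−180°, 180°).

-8.0 dB, -5.7°

At ω = 50 rad/s:
pole (1 + j50·0.002) = 1 + j0.1 → |·| ≈ 1.005, ∠ ≈ 5.71°
|G| = 0.4 · 1 / (1.005) ≈ 0.39801
Gain = 20 log₁₀(0.39801) ≈ -8.00 dB
∠G = (0°) − (5.71°) = -5.71°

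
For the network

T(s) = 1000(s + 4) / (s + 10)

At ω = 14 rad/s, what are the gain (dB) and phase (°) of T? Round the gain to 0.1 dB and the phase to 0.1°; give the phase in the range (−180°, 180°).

At s = jω = j14:
zero (s+4): 4 + j14 → |·| = √(4²+14²) = √212 ≈ 14.56, ∠ = arctan(14/4) ≈ 74.05°
pole (s+10): 10 + j14 → |·| = √(10²+14²) = √296 ≈ 17.205, ∠ = arctan(14/10) ≈ 54.46°
|T| = 1000 · 14.56 / 17.205 ≈ 846.27
Gain = 20 log₁₀(846.27) ≈ 58.55 dB
∠T = 74.05° − 54.46° = 19.59°

58.6 dB, 19.6°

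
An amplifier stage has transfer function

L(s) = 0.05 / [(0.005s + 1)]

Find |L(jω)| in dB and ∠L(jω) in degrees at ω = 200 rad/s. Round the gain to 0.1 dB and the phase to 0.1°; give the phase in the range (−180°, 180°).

-29.0 dB, -45.0°

At ω = 200 rad/s:
pole (1 + j200·0.005) = 1 + j1 → |·| ≈ 1.4142, ∠ ≈ 45.00°
|L| = 0.05 · 1 / (1.4142) ≈ 0.035356
Gain = 20 log₁₀(0.035356) ≈ -29.03 dB
∠L = (0°) − (45.00°) = -45.00°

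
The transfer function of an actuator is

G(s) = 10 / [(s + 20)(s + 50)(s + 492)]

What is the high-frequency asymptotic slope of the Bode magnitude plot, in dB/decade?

Each pole contributes −20 dB/decade at high frequency; each zero contributes +20 dB/decade.
Net: 0 zero(s) − 3 pole(s) → -60 dB/decade.

-60 dB/decade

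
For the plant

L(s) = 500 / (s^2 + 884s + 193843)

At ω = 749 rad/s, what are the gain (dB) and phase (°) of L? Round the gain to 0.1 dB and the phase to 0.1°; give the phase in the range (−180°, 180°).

Substitute s = j749:
Numerator: 500 = 500 + j0
Denominator: (j749)^2 + 884(j749) + 193843 = -367158 + j662116
|N| = √(500² + 0²) ≈ 500, ∠N ≈ 0.00°
|D| = √(367158² + 662116²) ≈ 7.571e+05, ∠D ≈ 119.01°
|L| = 500 / 7.571e+05 ≈ 0.00066041
Gain = 20 log₁₀(0.00066041) ≈ -63.60 dB
∠L = 0.00° − 119.01° = -119.01°

-63.6 dB, -119.0°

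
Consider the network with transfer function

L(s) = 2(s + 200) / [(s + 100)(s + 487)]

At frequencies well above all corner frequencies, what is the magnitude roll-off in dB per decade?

-20 dB/decade

Each pole contributes −20 dB/decade at high frequency; each zero contributes +20 dB/decade.
Net: 1 zero(s) − 2 pole(s) → -20 dB/decade.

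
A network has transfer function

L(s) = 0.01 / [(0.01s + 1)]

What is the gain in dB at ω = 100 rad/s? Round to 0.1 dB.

-43.0 dB

At ω = 100 rad/s:
pole (1 + j100·0.01) = 1 + j1 → |·| ≈ 1.4142, ∠ ≈ 45.00°
|L| = 0.01 · 1 / (1.4142) ≈ 0.0070711
Gain = 20 log₁₀(0.0070711) ≈ -43.01 dB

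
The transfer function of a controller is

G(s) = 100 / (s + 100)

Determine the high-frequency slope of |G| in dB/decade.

Each pole contributes −20 dB/decade at high frequency; each zero contributes +20 dB/decade.
Net: 0 zero(s) − 1 pole(s) → -20 dB/decade.

-20 dB/decade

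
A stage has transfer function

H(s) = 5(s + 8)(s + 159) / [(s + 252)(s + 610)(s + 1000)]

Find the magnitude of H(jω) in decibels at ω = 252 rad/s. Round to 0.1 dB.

-56.2 dB

At s = jω = j252:
zero (s+8): 8 + j252 → |·| = √(8²+252²) = √63568 ≈ 252.13, ∠ = arctan(252/8) ≈ 88.18°
zero (s+159): 159 + j252 → |·| = √(159²+252²) = √88785 ≈ 297.97, ∠ = arctan(252/159) ≈ 57.75°
pole (s+252): 252 + j252 → |·| = √(252²+252²) = √127008 ≈ 356.38, ∠ = arctan(252/252) ≈ 45.00°
pole (s+610): 610 + j252 → |·| = √(610²+252²) = √435604 ≈ 660, ∠ = arctan(252/610) ≈ 22.45°
pole (s+1000): 1000 + j252 → |·| = √(1000²+252²) = √1063504 ≈ 1031.3, ∠ = arctan(252/1000) ≈ 14.14°
|H| = 5 · 75127 / 2.4257e+08 ≈ 0.0015486
Gain = 20 log₁₀(0.0015486) ≈ -56.20 dB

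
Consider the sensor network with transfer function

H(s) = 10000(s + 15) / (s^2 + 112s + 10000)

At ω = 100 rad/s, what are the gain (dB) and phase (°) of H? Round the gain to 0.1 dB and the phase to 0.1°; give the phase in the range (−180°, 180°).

39.1 dB, -8.5°

At s = jω = j100:
zero (s+15): 15 + j100 → |·| = √(15²+100²) = √10225 ≈ 101.12, ∠ = arctan(100/15) ≈ 81.47°
quadratic: (j100)² + 112·j100 + 10000 = 0 + j11200 → |·| ≈ 11200, ∠ ≈ 90.00°
|H| = 10000 · 101.12 / 11200 ≈ 90.286
Gain = 20 log₁₀(90.286) ≈ 39.11 dB
∠H = 81.47° − 90.00° = -8.53°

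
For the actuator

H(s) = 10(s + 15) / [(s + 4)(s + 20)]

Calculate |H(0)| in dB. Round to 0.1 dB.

5.5 dB

H(0) = 10·15 / (4·20) = 1.875
20 log₁₀(1.875) ≈ 5.46 dB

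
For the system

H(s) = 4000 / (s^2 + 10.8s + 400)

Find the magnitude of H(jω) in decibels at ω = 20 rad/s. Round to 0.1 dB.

25.4 dB

At s = jω = j20:
quadratic: (j20)² + 10.8·j20 + 400 = 0 + j216 → |·| ≈ 216, ∠ ≈ 90.00°
|H| = 4000 / 216 ≈ 18.519
Gain = 20 log₁₀(18.519) ≈ 25.35 dB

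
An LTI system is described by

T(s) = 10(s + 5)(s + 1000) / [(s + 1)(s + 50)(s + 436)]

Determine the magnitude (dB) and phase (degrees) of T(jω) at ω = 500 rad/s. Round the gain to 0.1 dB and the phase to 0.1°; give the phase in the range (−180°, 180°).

At s = jω = j500:
zero (s+5): 5 + j500 → |·| = √(5²+500²) = √250025 ≈ 500.02, ∠ = arctan(500/5) ≈ 89.43°
zero (s+1000): 1000 + j500 → |·| = √(1000²+500²) = √1250000 ≈ 1118, ∠ = arctan(500/1000) ≈ 26.57°
pole (s+1): 1 + j500 → |·| = √(1²+500²) = √250001 ≈ 500, ∠ = arctan(500/1) ≈ 89.89°
pole (s+50): 50 + j500 → |·| = √(50²+500²) = √252500 ≈ 502.49, ∠ = arctan(500/50) ≈ 84.29°
pole (s+436): 436 + j500 → |·| = √(436²+500²) = √440096 ≈ 663.4, ∠ = arctan(500/436) ≈ 48.91°
|T| = 10 · 5.5902e+05 / 1.6668e+08 ≈ 0.033539
Gain = 20 log₁₀(0.033539) ≈ -29.49 dB
∠T = 116.00° − 223.09° = -107.09°

-29.5 dB, -107.1°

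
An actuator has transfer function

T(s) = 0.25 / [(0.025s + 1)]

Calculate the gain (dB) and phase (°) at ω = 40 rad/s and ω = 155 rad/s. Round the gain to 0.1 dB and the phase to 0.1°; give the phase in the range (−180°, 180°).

ω = 40: -15.1 dB, -45.0°; ω = 155: -24.1 dB, -75.5°

At ω = 40 rad/s:
pole (1 + j40·0.025) = 1 + j1 → |·| ≈ 1.4142, ∠ ≈ 45.00°
|T| = 0.25 · 1 / (1.4142) ≈ 0.17678
Gain = 20 log₁₀(0.17678) ≈ -15.05 dB
∠T = (0°) − (45.00°) = -45.00°

At ω = 155 rad/s:
pole (1 + j155·0.025) = 1 + j3.875 → |·| ≈ 4.002, ∠ ≈ 75.53°
|T| = 0.25 · 1 / (4.002) ≈ 0.062469
Gain = 20 log₁₀(0.062469) ≈ -24.09 dB
∠T = (0°) − (75.53°) = -75.53°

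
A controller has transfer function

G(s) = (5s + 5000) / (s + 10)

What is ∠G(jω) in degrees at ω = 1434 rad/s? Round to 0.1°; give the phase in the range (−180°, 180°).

Substitute s = j1434:
Numerator: 5(j1434) + 5000 = 5000 + j7170
Denominator: (j1434) + 10 = 10 + j1434
|N| = √(5000² + 7170²) ≈ 8741.2, ∠N ≈ 55.11°
|D| = √(10² + 1434²) ≈ 1434, ∠D ≈ 89.60°
∠G = 55.11° − 89.60° = -34.49°

-34.5°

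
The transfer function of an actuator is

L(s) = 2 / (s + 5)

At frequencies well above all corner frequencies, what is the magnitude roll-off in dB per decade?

Each pole contributes −20 dB/decade at high frequency; each zero contributes +20 dB/decade.
Net: 0 zero(s) − 1 pole(s) → -20 dB/decade.

-20 dB/decade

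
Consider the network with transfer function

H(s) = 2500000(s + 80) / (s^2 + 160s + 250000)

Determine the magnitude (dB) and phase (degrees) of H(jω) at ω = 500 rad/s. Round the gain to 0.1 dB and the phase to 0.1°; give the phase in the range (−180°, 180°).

84.0 dB, -9.1°

At s = jω = j500:
zero (s+80): 80 + j500 → |·| = √(80²+500²) = √256400 ≈ 506.36, ∠ = arctan(500/80) ≈ 80.91°
quadratic: (j500)² + 160·j500 + 250000 = 0 + j80000 → |·| ≈ 80000, ∠ ≈ 90.00°
|H| = 2500000 · 506.36 / 80000 ≈ 15824
Gain = 20 log₁₀(15824) ≈ 83.99 dB
∠H = 80.91° − 90.00° = -9.09°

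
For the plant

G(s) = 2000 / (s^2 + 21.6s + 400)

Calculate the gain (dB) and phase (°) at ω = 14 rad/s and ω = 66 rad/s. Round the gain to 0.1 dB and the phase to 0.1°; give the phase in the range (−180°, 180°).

At s = jω = j14:
quadratic: (j14)² + 21.6·j14 + 400 = 204 + j302.4 → |·| ≈ 364.78, ∠ ≈ 56.00°
|G| = 2000 / 364.78 ≈ 5.4828
Gain = 20 log₁₀(5.4828) ≈ 14.78 dB
∠G = 0.00° − 56.00° = -56.00°

At s = jω = j66:
quadratic: (j66)² + 21.6·j66 + 400 = -3956 + j1425.6 → |·| ≈ 4205, ∠ ≈ 160.18°
|G| = 2000 / 4205 ≈ 0.47562
Gain = 20 log₁₀(0.47562) ≈ -6.45 dB
∠G = 0.00° − 160.18° = -160.18°

ω = 14: 14.8 dB, -56.0°; ω = 66: -6.5 dB, -160.2°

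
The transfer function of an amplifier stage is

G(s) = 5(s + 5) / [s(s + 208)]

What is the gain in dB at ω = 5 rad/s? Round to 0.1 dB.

-29.4 dB

At s = jω = j5:
zero (s+5): 5 + j5 → |·| = √(5²+5²) = √50 ≈ 7.0711, ∠ = arctan(5/5) ≈ 45.00°
pole (s+208): 208 + j5 → |·| = √(208²+5²) = √43289 ≈ 208.06, ∠ = arctan(5/208) ≈ 1.38°
pole at origin: |s| = 5, ∠ = 90.00° (in denominator)
|G| = 5 · 7.0711 / 1040.3 ≈ 0.033986
Gain = 20 log₁₀(0.033986) ≈ -29.37 dB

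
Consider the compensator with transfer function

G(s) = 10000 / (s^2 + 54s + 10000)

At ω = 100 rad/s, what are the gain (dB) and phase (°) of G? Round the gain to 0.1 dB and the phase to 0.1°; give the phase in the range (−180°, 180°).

5.4 dB, -90.0°

At s = jω = j100:
quadratic: (j100)² + 54·j100 + 10000 = 0 + j5400 → |·| ≈ 5400, ∠ ≈ 90.00°
|G| = 10000 / 5400 ≈ 1.8519
Gain = 20 log₁₀(1.8519) ≈ 5.35 dB
∠G = 0.00° − 90.00° = -90.00°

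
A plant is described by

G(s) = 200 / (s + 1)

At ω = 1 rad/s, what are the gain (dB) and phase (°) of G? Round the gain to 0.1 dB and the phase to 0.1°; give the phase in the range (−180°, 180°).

Substitute s = j1:
Numerator: 200 = 200 + j0
Denominator: (j1) + 1 = 1 + j1
|N| = √(200² + 0²) ≈ 200, ∠N ≈ 0.00°
|D| = √(1² + 1²) ≈ 1.4142, ∠D ≈ 45.00°
|G| = 200 / 1.4142 ≈ 141.42
Gain = 20 log₁₀(141.42) ≈ 43.01 dB
∠G = 0.00° − 45.00° = -45.00°

43.0 dB, -45.0°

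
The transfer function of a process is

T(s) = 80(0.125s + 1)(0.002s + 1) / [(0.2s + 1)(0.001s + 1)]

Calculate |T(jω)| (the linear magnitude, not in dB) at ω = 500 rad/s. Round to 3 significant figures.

63.3

At ω = 500 rad/s:
zero (1 + j500·0.125) = 1 + j62.5 → |·| ≈ 62.508, ∠ ≈ 89.08°
zero (1 + j500·0.002) = 1 + j1 → |·| ≈ 1.4142, ∠ ≈ 45.00°
pole (1 + j500·0.2) = 1 + j100 → |·| ≈ 100, ∠ ≈ 89.43°
pole (1 + j500·0.001) = 1 + j0.5 → |·| ≈ 1.118, ∠ ≈ 26.57°
|T| = 80 · 62.508 · 1.4142 / (100 · 1.118) ≈ 63.255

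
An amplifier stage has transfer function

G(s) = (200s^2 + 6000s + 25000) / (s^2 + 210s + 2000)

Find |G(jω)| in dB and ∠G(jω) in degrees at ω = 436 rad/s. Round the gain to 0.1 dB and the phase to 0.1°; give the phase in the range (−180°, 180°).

45.2 dB, 22.0°

Substitute s = j436:
Numerator: 200(j436)^2 + 6000(j436) + 25000 = -37994200 + j2616000
Denominator: (j436)^2 + 210(j436) + 2000 = -188096 + j91560
|N| = √(37994200² + 2616000²) ≈ 3.8084e+07, ∠N ≈ 176.06°
|D| = √(188096² + 91560²) ≈ 2.092e+05, ∠D ≈ 154.04°
|G| = 3.8084e+07 / 2.092e+05 ≈ 182.05
Gain = 20 log₁₀(182.05) ≈ 45.20 dB
∠G = 176.06° − 154.04° = 22.02°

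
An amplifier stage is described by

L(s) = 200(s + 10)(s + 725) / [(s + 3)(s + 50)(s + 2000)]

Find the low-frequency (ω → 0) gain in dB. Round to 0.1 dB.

L(0) = 200·10·725 / (3·50·2000) ≈ 4.8333
20 log₁₀(4.8333) ≈ 13.68 dB

13.7 dB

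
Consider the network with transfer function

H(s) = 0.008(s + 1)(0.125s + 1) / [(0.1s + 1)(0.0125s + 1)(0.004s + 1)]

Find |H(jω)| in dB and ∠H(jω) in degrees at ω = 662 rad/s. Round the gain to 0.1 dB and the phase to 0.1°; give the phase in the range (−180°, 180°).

At ω = 662 rad/s:
zero (1 + j662·1) = 1 + j662 → |·| ≈ 662, ∠ ≈ 89.91°
zero (1 + j662·0.125) = 1 + j82.75 → |·| ≈ 82.756, ∠ ≈ 89.31°
pole (1 + j662·0.1) = 1 + j66.2 → |·| ≈ 66.208, ∠ ≈ 89.13°
pole (1 + j662·0.0125) = 1 + j8.275 → |·| ≈ 8.3352, ∠ ≈ 83.11°
pole (1 + j662·0.004) = 1 + j2.648 → |·| ≈ 2.8305, ∠ ≈ 69.31°
|H| = 0.008 · 662 · 82.756 / (66.208 · 8.3352 · 2.8305) ≈ 0.28058
Gain = 20 log₁₀(0.28058) ≈ -11.04 dB
∠H = (89.91° + 89.31°) − (89.13° + 83.11° + 69.31°) = -62.33°

-11.0 dB, -62.3°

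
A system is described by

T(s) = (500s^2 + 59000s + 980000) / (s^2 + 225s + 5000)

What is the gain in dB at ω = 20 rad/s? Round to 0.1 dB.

46.8 dB

Substitute s = j20:
Numerator: 500(j20)^2 + 59000(j20) + 980000 = 780000 + j1180000
Denominator: (j20)^2 + 225(j20) + 5000 = 4600 + j4500
|N| = √(780000² + 1180000²) ≈ 1.4145e+06, ∠N ≈ 56.53°
|D| = √(4600² + 4500²) ≈ 6435.1, ∠D ≈ 44.37°
|T| = 1.4145e+06 / 6435.1 ≈ 219.81
Gain = 20 log₁₀(219.81) ≈ 46.84 dB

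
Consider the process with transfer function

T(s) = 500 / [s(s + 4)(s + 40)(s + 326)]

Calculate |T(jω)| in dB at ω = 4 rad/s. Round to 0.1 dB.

-55.5 dB

At s = jω = j4:
pole (s+4): 4 + j4 → |·| = √(4²+4²) = √32 ≈ 5.6569, ∠ = arctan(4/4) ≈ 45.00°
pole (s+40): 40 + j4 → |·| = √(40²+4²) = √1616 ≈ 40.2, ∠ = arctan(4/40) ≈ 5.71°
pole (s+326): 326 + j4 → |·| = √(326²+4²) = √106292 ≈ 326.02, ∠ = arctan(4/326) ≈ 0.70°
pole at origin: |s| = 4, ∠ = 90.00° (in denominator)
|T| = 500 / 2.9656e+05 ≈ 0.001686
Gain = 20 log₁₀(0.001686) ≈ -55.46 dB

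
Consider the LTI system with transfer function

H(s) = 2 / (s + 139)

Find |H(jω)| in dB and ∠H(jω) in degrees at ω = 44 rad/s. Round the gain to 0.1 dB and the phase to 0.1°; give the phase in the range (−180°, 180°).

At s = jω = j44:
pole (s+139): 139 + j44 → |·| = √(139²+44²) = √21257 ≈ 145.8, ∠ = arctan(44/139) ≈ 17.57°
|H| = 2 / 145.8 ≈ 0.013717
Gain = 20 log₁₀(0.013717) ≈ -37.25 dB
∠H = 0.00° − 17.57° = -17.57°

-37.3 dB, -17.6°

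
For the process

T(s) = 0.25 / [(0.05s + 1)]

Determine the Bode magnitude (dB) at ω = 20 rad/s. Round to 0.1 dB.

-15.1 dB

At ω = 20 rad/s:
pole (1 + j20·0.05) = 1 + j1 → |·| ≈ 1.4142, ∠ ≈ 45.00°
|T| = 0.25 · 1 / (1.4142) ≈ 0.17678
Gain = 20 log₁₀(0.17678) ≈ -15.05 dB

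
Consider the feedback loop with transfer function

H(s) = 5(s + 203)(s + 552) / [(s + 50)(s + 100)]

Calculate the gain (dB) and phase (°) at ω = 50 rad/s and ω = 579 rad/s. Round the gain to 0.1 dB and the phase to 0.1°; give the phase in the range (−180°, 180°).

ω = 50: 37.3 dB, -52.6°; ω = 579: 17.1 dB, -48.2°

At s = jω = j50:
zero (s+203): 203 + j50 → |·| = √(203²+50²) = √43709 ≈ 209.07, ∠ = arctan(50/203) ≈ 13.84°
zero (s+552): 552 + j50 → |·| = √(552²+50²) = √307204 ≈ 554.26, ∠ = arctan(50/552) ≈ 5.18°
pole (s+50): 50 + j50 → |·| = √(50²+50²) = √5000 ≈ 70.711, ∠ = arctan(50/50) ≈ 45.00°
pole (s+100): 100 + j50 → |·| = √(100²+50²) = √12500 ≈ 111.8, ∠ = arctan(50/100) ≈ 26.57°
|H| = 5 · 1.1588e+05 / 7905.5 ≈ 73.291
Gain = 20 log₁₀(73.291) ≈ 37.30 dB
∠H = 19.02° − 71.57° = -52.55°

At s = jω = j579:
zero (s+203): 203 + j579 → |·| = √(203²+579²) = √376450 ≈ 613.56, ∠ = arctan(579/203) ≈ 70.68°
zero (s+552): 552 + j579 → |·| = √(552²+579²) = √639945 ≈ 799.97, ∠ = arctan(579/552) ≈ 46.37°
pole (s+50): 50 + j579 → |·| = √(50²+579²) = √337741 ≈ 581.15, ∠ = arctan(579/50) ≈ 85.06°
pole (s+100): 100 + j579 → |·| = √(100²+579²) = √345241 ≈ 587.57, ∠ = arctan(579/100) ≈ 80.20°
|H| = 5 · 4.9083e+05 / 3.4147e+05 ≈ 7.187
Gain = 20 log₁₀(7.187) ≈ 17.13 dB
∠H = 117.05° − 165.26° = -48.21°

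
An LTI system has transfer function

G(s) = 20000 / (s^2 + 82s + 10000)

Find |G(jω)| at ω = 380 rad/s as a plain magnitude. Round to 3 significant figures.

0.145

At s = jω = j380:
quadratic: (j380)² + 82·j380 + 10000 = -134400 + j31160 → |·| ≈ 1.3796e+05, ∠ ≈ 166.95°
|G| = 20000 / 1.3796e+05 ≈ 0.14497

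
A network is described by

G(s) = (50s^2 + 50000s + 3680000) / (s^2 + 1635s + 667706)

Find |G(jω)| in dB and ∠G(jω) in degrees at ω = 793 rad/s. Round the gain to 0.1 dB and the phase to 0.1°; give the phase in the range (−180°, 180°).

31.4 dB, 36.7°

Substitute s = j793:
Numerator: 50(j793)^2 + 50000(j793) + 3680000 = -27762450 + j39650000
Denominator: (j793)^2 + 1635(j793) + 667706 = 38857 + j1296555
|N| = √(27762450² + 39650000²) ≈ 4.8403e+07, ∠N ≈ 125.00°
|D| = √(38857² + 1296555²) ≈ 1.2971e+06, ∠D ≈ 88.28°
|G| = 4.8403e+07 / 1.2971e+06 ≈ 37.316
Gain = 20 log₁₀(37.316) ≈ 31.44 dB
∠G = 125.00° − 88.28° = 36.72°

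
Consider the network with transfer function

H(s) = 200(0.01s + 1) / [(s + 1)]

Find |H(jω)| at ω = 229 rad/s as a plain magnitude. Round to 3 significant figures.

2.18

At ω = 229 rad/s:
zero (1 + j229·0.01) = 1 + j2.29 → |·| ≈ 2.4988, ∠ ≈ 66.41°
pole (1 + j229·1) = 1 + j229 → |·| ≈ 229, ∠ ≈ 89.75°
|H| = 200 · 2.4988 / (229) ≈ 2.1824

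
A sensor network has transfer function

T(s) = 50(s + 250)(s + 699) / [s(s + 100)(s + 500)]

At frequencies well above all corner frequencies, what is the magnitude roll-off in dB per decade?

-20 dB/decade

Each pole contributes −20 dB/decade at high frequency; each zero contributes +20 dB/decade.
Net: 2 zero(s) − 3 pole(s) → -20 dB/decade.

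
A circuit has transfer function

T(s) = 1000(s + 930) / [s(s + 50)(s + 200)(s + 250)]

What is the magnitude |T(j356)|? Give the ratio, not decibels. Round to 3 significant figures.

4.38e-05

At s = jω = j356:
zero (s+930): 930 + j356 → |·| = √(930²+356²) = √991636 ≈ 995.81, ∠ = arctan(356/930) ≈ 20.95°
pole (s+50): 50 + j356 → |·| = √(50²+356²) = √129236 ≈ 359.49, ∠ = arctan(356/50) ≈ 82.01°
pole (s+200): 200 + j356 → |·| = √(200²+356²) = √166736 ≈ 408.33, ∠ = arctan(356/200) ≈ 60.67°
pole (s+250): 250 + j356 → |·| = √(250²+356²) = √189236 ≈ 435.01, ∠ = arctan(356/250) ≈ 54.92°
pole at origin: |s| = 356, ∠ = 90.00° (in denominator)
|T| = 1000 · 995.81 / 2.2733e+10 ≈ 4.3805e-05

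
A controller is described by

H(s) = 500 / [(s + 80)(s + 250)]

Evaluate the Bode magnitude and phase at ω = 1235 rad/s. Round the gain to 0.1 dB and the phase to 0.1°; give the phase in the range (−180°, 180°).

-69.9 dB, -164.9°

At s = jω = j1235:
pole (s+80): 80 + j1235 → |·| = √(80²+1235²) = √1531625 ≈ 1237.6, ∠ = arctan(1235/80) ≈ 86.29°
pole (s+250): 250 + j1235 → |·| = √(250²+1235²) = √1587725 ≈ 1260, ∠ = arctan(1235/250) ≈ 78.56°
|H| = 500 / 1.5594e+06 ≈ 0.00032064
Gain = 20 log₁₀(0.00032064) ≈ -69.88 dB
∠H = 0.00° − 164.85° = -164.85°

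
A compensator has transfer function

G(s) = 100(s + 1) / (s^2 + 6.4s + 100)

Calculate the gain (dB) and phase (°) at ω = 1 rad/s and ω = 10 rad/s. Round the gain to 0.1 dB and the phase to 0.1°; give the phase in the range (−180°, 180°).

ω = 1: 3.1 dB, 41.3°; ω = 10: 23.9 dB, -5.7°

At s = jω = j1:
zero (s+1): 1 + j1 → |·| = √(1²+1²) = √2 ≈ 1.4142, ∠ = arctan(1/1) ≈ 45.00°
quadratic: (j1)² + 6.4·j1 + 100 = 99 + j6.4 → |·| ≈ 99.207, ∠ ≈ 3.70°
|G| = 100 · 1.4142 / 99.207 ≈ 1.4255
Gain = 20 log₁₀(1.4255) ≈ 3.08 dB
∠G = 45.00° − 3.70° = 41.30°

At s = jω = j10:
zero (s+1): 1 + j10 → |·| = √(1²+10²) = √101 ≈ 10.05, ∠ = arctan(10/1) ≈ 84.29°
quadratic: (j10)² + 6.4·j10 + 100 = 0 + j64 → |·| ≈ 64, ∠ ≈ 90.00°
|G| = 100 · 10.05 / 64 ≈ 15.703
Gain = 20 log₁₀(15.703) ≈ 23.92 dB
∠G = 84.29° − 90.00° = -5.71°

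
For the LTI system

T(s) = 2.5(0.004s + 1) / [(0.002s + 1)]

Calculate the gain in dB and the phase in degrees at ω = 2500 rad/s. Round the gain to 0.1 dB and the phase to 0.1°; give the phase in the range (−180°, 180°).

13.9 dB, 5.6°

At ω = 2500 rad/s:
zero (1 + j2500·0.004) = 1 + j10 → |·| ≈ 10.05, ∠ ≈ 84.29°
pole (1 + j2500·0.002) = 1 + j5 → |·| ≈ 5.099, ∠ ≈ 78.69°
|T| = 2.5 · 10.05 / (5.099) ≈ 4.9274
Gain = 20 log₁₀(4.9274) ≈ 13.85 dB
∠T = (84.29°) − (78.69°) = 5.60°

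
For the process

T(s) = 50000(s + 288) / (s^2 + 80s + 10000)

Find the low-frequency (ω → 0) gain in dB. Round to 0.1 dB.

63.2 dB

T(0) = 50000·288 / 10000 = 1440
20 log₁₀(1440) ≈ 63.17 dB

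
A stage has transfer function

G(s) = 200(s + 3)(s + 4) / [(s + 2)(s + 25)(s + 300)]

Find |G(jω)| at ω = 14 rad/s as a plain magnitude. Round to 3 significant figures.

0.343

At s = jω = j14:
zero (s+3): 3 + j14 → |·| = √(3²+14²) = √205 ≈ 14.318, ∠ = arctan(14/3) ≈ 77.91°
zero (s+4): 4 + j14 → |·| = √(4²+14²) = √212 ≈ 14.56, ∠ = arctan(14/4) ≈ 74.05°
pole (s+2): 2 + j14 → |·| = √(2²+14²) = √200 ≈ 14.142, ∠ = arctan(14/2) ≈ 81.87°
pole (s+25): 25 + j14 → |·| = √(25²+14²) = √821 ≈ 28.653, ∠ = arctan(14/25) ≈ 29.25°
pole (s+300): 300 + j14 → |·| = √(300²+14²) = √90196 ≈ 300.33, ∠ = arctan(14/300) ≈ 2.67°
|G| = 200 · 208.47 / 1.217e+05 ≈ 0.3426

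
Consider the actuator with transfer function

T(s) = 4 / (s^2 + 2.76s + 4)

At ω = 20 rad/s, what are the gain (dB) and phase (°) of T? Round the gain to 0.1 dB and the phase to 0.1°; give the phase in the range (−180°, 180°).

At s = jω = j20:
quadratic: (j20)² + 2.76·j20 + 4 = -396 + j55.2 → |·| ≈ 399.83, ∠ ≈ 172.06°
|T| = 4 / 399.83 ≈ 0.010004
Gain = 20 log₁₀(0.010004) ≈ -40.00 dB
∠T = 0.00° − 172.06° = -172.06°

-40.0 dB, -172.1°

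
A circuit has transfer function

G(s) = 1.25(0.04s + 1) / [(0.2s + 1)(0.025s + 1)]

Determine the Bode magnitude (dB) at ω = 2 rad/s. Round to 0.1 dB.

1.3 dB

At ω = 2 rad/s:
zero (1 + j2·0.04) = 1 + j0.08 → |·| ≈ 1.0032, ∠ ≈ 4.57°
pole (1 + j2·0.2) = 1 + j0.4 → |·| ≈ 1.077, ∠ ≈ 21.80°
pole (1 + j2·0.025) = 1 + j0.05 → |·| ≈ 1.0012, ∠ ≈ 2.86°
|G| = 1.25 · 1.0032 / (1.077 · 1.0012) ≈ 1.1629
Gain = 20 log₁₀(1.1629) ≈ 1.31 dB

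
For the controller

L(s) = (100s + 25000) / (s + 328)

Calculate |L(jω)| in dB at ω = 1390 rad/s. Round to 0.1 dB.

Substitute s = j1390:
Numerator: 100(j1390) + 25000 = 25000 + j139000
Denominator: (j1390) + 328 = 328 + j1390
|N| = √(25000² + 139000²) ≈ 1.4123e+05, ∠N ≈ 79.80°
|D| = √(328² + 1390²) ≈ 1428.2, ∠D ≈ 76.72°
|L| = 1.4123e+05 / 1428.2 ≈ 98.887
Gain = 20 log₁₀(98.887) ≈ 39.90 dB

39.9 dB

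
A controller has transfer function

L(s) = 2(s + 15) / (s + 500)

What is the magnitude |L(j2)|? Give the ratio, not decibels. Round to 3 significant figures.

0.0605

At s = jω = j2:
zero (s+15): 15 + j2 → |·| = √(15²+2²) = √229 ≈ 15.133, ∠ = arctan(2/15) ≈ 7.59°
pole (s+500): 500 + j2 → |·| = √(500²+2²) = √250004 ≈ 500, ∠ = arctan(2/500) ≈ 0.23°
|L| = 2 · 15.133 / 500 ≈ 0.060532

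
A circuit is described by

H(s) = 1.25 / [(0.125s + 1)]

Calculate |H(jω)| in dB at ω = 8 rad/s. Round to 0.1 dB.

At ω = 8 rad/s:
pole (1 + j8·0.125) = 1 + j1 → |·| ≈ 1.4142, ∠ ≈ 45.00°
|H| = 1.25 · 1 / (1.4142) ≈ 0.88389
Gain = 20 log₁₀(0.88389) ≈ -1.07 dB

-1.1 dB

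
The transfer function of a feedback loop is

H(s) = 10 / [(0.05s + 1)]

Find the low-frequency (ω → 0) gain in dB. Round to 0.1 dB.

20.0 dB

H(0) = 10 · 1 / 1 = 10
20 log₁₀(10) ≈ 20.00 dB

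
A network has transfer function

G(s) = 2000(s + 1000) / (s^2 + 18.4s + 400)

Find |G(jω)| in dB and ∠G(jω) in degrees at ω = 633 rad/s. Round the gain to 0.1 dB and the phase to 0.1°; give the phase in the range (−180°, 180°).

15.4 dB, -146.0°

At s = jω = j633:
zero (s+1000): 1000 + j633 → |·| = √(1000²+633²) = √1400689 ≈ 1183.5, ∠ = arctan(633/1000) ≈ 32.33°
quadratic: (j633)² + 18.4·j633 + 400 = -400289 + j11647.2 → |·| ≈ 4.0046e+05, ∠ ≈ 178.33°
|G| = 2000 · 1183.5 / 4.0046e+05 ≈ 5.9107
Gain = 20 log₁₀(5.9107) ≈ 15.43 dB
∠G = 32.33° − 178.33° = -146.00°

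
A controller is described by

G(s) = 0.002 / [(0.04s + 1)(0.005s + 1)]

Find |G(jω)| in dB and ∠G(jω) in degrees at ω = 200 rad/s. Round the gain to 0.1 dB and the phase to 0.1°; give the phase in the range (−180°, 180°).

-75.1 dB, -127.9°

At ω = 200 rad/s:
pole (1 + j200·0.04) = 1 + j8 → |·| ≈ 8.0623, ∠ ≈ 82.87°
pole (1 + j200·0.005) = 1 + j1 → |·| ≈ 1.4142, ∠ ≈ 45.00°
|G| = 0.002 · 1 / (8.0623 · 1.4142) ≈ 0.00017541
Gain = 20 log₁₀(0.00017541) ≈ -75.12 dB
∠G = (0°) − (82.87° + 45.00°) = -127.87°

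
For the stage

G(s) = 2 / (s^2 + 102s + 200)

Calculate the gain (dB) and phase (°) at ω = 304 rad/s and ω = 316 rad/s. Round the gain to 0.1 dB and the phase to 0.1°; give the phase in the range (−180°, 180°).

ω = 304: -93.7 dB, -161.4°; ω = 316: -94.4 dB, -162.1°

Substitute s = j304:
Numerator: 2 = 2 + j0
Denominator: (j304)^2 + 102(j304) + 200 = -92216 + j31008
|N| = √(2² + 0²) ≈ 2, ∠N ≈ 0.00°
|D| = √(92216² + 31008²) ≈ 97290, ∠D ≈ 161.41°
|G| = 2 / 97290 ≈ 2.0557e-05
Gain = 20 log₁₀(2.0557e-05) ≈ -93.74 dB
∠G = 0.00° − 161.41° = -161.41°

Substitute s = j316:
Numerator: 2 = 2 + j0
Denominator: (j316)^2 + 102(j316) + 200 = -99656 + j32232
|N| = √(2² + 0²) ≈ 2, ∠N ≈ 0.00°
|D| = √(99656² + 32232²) ≈ 1.0474e+05, ∠D ≈ 162.08°
|G| = 2 / 1.0474e+05 ≈ 1.9095e-05
Gain = 20 log₁₀(1.9095e-05) ≈ -94.38 dB
∠G = 0.00° − 162.08° = -162.08°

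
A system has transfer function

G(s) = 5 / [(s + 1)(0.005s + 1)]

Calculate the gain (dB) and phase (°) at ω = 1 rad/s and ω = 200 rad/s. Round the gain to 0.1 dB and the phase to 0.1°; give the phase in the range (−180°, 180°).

At ω = 1 rad/s:
pole (1 + j1·1) = 1 + j1 → |·| ≈ 1.4142, ∠ ≈ 45.00°
pole (1 + j1·0.005) = 1 + j0.005 → |·| ≈ 1, ∠ ≈ 0.29°
|G| = 5 · 1 / (1.4142 · 1) ≈ 3.5356
Gain = 20 log₁₀(3.5356) ≈ 10.97 dB
∠G = (0°) − (45.00° + 0.29°) = -45.29°

At ω = 200 rad/s:
pole (1 + j200·1) = 1 + j200 → |·| ≈ 200, ∠ ≈ 89.71°
pole (1 + j200·0.005) = 1 + j1 → |·| ≈ 1.4142, ∠ ≈ 45.00°
|G| = 5 · 1 / (200 · 1.4142) ≈ 0.017678
Gain = 20 log₁₀(0.017678) ≈ -35.05 dB
∠G = (0°) − (89.71° + 45.00°) = -134.71°

ω = 1: 11.0 dB, -45.3°; ω = 200: -35.1 dB, -134.7°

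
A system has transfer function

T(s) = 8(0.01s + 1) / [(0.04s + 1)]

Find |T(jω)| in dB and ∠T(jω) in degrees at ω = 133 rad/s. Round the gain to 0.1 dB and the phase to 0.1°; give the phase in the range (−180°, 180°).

7.8 dB, -26.3°

At ω = 133 rad/s:
zero (1 + j133·0.01) = 1 + j1.33 → |·| ≈ 1.664, ∠ ≈ 53.06°
pole (1 + j133·0.04) = 1 + j5.32 → |·| ≈ 5.4132, ∠ ≈ 79.35°
|T| = 8 · 1.664 / (5.4132) ≈ 2.4592
Gain = 20 log₁₀(2.4592) ≈ 7.82 dB
∠T = (53.06°) − (79.35°) = -26.29°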